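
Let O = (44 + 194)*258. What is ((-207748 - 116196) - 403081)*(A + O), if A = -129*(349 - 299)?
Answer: -39952931850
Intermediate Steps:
O = 61404 (O = 238*258 = 61404)
A = -6450 (A = -129*50 = -6450)
((-207748 - 116196) - 403081)*(A + O) = ((-207748 - 116196) - 403081)*(-6450 + 61404) = (-323944 - 403081)*54954 = -727025*54954 = -39952931850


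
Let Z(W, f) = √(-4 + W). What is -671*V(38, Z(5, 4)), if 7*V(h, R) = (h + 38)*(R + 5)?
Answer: -305976/7 ≈ -43711.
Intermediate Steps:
V(h, R) = (5 + R)*(38 + h)/7 (V(h, R) = ((h + 38)*(R + 5))/7 = ((38 + h)*(5 + R))/7 = ((5 + R)*(38 + h))/7 = (5 + R)*(38 + h)/7)
-671*V(38, Z(5, 4)) = -671*(190/7 + (5/7)*38 + 38*√(-4 + 5)/7 + (⅐)*√(-4 + 5)*38) = -671*(190/7 + 190/7 + 38*√1/7 + (⅐)*√1*38) = -671*(190/7 + 190/7 + (38/7)*1 + (⅐)*1*38) = -671*(190/7 + 190/7 + 38/7 + 38/7) = -671*456/7 = -305976/7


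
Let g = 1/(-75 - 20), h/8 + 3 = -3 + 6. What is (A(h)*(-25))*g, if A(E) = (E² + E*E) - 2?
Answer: -10/19 ≈ -0.52632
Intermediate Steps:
h = 0 (h = -24 + 8*(-3 + 6) = -24 + 8*3 = -24 + 24 = 0)
A(E) = -2 + 2*E² (A(E) = (E² + E²) - 2 = 2*E² - 2 = -2 + 2*E²)
g = -1/95 (g = 1/(-95) = -1/95 ≈ -0.010526)
(A(h)*(-25))*g = ((-2 + 2*0²)*(-25))*(-1/95) = ((-2 + 2*0)*(-25))*(-1/95) = ((-2 + 0)*(-25))*(-1/95) = -2*(-25)*(-1/95) = 50*(-1/95) = -10/19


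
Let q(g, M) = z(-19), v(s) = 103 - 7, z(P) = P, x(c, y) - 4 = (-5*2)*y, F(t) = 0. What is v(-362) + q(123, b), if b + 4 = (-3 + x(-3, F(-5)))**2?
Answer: 77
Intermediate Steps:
x(c, y) = 4 - 10*y (x(c, y) = 4 + (-5*2)*y = 4 - 10*y)
v(s) = 96
b = -3 (b = -4 + (-3 + (4 - 10*0))**2 = -4 + (-3 + (4 + 0))**2 = -4 + (-3 + 4)**2 = -4 + 1**2 = -4 + 1 = -3)
q(g, M) = -19
v(-362) + q(123, b) = 96 - 19 = 77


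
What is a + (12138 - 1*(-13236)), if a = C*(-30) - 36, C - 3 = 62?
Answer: 23388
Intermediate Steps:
C = 65 (C = 3 + 62 = 65)
a = -1986 (a = 65*(-30) - 36 = -1950 - 36 = -1986)
a + (12138 - 1*(-13236)) = -1986 + (12138 - 1*(-13236)) = -1986 + (12138 + 13236) = -1986 + 25374 = 23388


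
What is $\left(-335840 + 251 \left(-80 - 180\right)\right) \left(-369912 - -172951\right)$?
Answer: $79001057100$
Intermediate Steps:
$\left(-335840 + 251 \left(-80 - 180\right)\right) \left(-369912 - -172951\right) = \left(-335840 + 251 \left(-260\right)\right) \left(-369912 + 172951\right) = \left(-335840 - 65260\right) \left(-196961\right) = \left(-401100\right) \left(-196961\right) = 79001057100$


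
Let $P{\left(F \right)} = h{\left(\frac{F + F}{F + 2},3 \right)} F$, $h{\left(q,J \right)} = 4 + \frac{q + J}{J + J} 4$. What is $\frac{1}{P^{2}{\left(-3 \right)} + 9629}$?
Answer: $\frac{1}{10529} \approx 9.4976 \cdot 10^{-5}$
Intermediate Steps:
$h{\left(q,J \right)} = 4 + \frac{2 \left(J + q\right)}{J}$ ($h{\left(q,J \right)} = 4 + \frac{J + q}{2 J} 4 = 4 + \frac{2 \left(J + q\right)}{J}$)
$P{\left(F \right)} = F \left(6 + \frac{4 F}{3 \left(2 + F\right)}\right)$ ($P{\left(F \right)} = \left(6 + \frac{2 \frac{F + F}{F + 2}}{3}\right) F = \left(6 + 2 \frac{2 F}{2 + F} \frac{1}{3}\right) F = \left(6 + \frac{4 F}{3 \left(2 + F\right)}\right) F = F \left(6 + \frac{4 F}{3 \left(2 + F\right)}\right)$)
$\frac{1}{P^{2}{\left(-3 \right)} + 9629} = \frac{1}{\left(\frac{2}{3} \left(-3\right) \frac{1}{2 - 3} \left(18 + 11 \left(-3\right)\right)\right)^{2} + 9629} = \frac{1}{\left(\frac{2}{3} \left(-3\right) \frac{1}{-1} \left(18 - 33\right)\right)^{2} + 9629} = \frac{1}{\left(\frac{2}{3} \left(-3\right) \left(-1\right) \left(-15\right)\right)^{2} + 9629} = \frac{1}{\left(-30\right)^{2} + 9629} = \frac{1}{900 + 9629} = \frac{1}{10529}$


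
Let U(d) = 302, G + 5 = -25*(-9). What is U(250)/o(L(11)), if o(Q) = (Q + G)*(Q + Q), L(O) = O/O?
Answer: 151/221 ≈ 0.68326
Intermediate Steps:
G = 220 (G = -5 - 25*(-9) = -5 + 225 = 220)
L(O) = 1
o(Q) = 2*Q*(220 + Q) (o(Q) = (Q + 220)*(Q + Q) = (220 + Q)*(2*Q) = 2*Q*(220 + Q))
U(250)/o(L(11)) = 302/((2*1*(220 + 1))) = 302/((2*1*221)) = 302/442 = 302*(1/442) = 151/221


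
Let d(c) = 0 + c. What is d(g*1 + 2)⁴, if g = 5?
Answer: 2401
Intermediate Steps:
d(c) = c
d(g*1 + 2)⁴ = (5*1 + 2)⁴ = (5 + 2)⁴ = 7⁴ = 2401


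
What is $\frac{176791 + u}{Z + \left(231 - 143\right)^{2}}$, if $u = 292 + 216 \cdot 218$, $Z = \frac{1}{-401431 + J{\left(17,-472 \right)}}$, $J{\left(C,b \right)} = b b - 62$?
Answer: $\frac{40061375239}{1383922495} \approx 28.948$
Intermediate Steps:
$J{\left(C,b \right)} = -62 + b^{2}$ ($J{\left(C,b \right)} = b^{2} - 62 = -62 + b^{2}$)
$Z = - \frac{1}{178709}$ ($Z = \frac{1}{-401431 - \left(62 - \left(-472\right)^{2}\right)} = \frac{1}{-401431 + \left(-62 + 222784\right)} = \frac{1}{-401431 + 222722} = \frac{1}{-178709} = - \frac{1}{178709} \approx -5.5957 \cdot 10^{-6}$)
$u = 47380$ ($u = 292 + 47088 = 47380$)
$\frac{176791 + u}{Z + \left(231 - 143\right)^{2}} = \frac{176791 + 47380}{- \frac{1}{178709} + \left(231 - 143\right)^{2}} = \frac{224171}{- \frac{1}{178709} + 88^{2}} = \frac{224171}{- \frac{1}{178709} + 7744} = \frac{224171}{\frac{1383922495}{178709}} = 224171 \cdot \frac{178709}{1383922495} = \frac{40061375239}{1383922495}$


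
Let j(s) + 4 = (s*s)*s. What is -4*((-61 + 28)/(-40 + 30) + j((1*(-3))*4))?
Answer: 34574/5 ≈ 6914.8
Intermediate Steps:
j(s) = -4 + s³ (j(s) = -4 + (s*s)*s = -4 + s²*s = -4 + s³)
-4*((-61 + 28)/(-40 + 30) + j((1*(-3))*4)) = -4*((-61 + 28)/(-40 + 30) + (-4 + ((1*(-3))*4)³)) = -4*(-33/(-10) + (-4 + (-3*4)³)) = -4*(-33*(-⅒) + (-4 + (-12)³)) = -4*(33/10 + (-4 - 1728)) = -4*(33/10 - 1732) = -4*(-17287/10) = 34574/5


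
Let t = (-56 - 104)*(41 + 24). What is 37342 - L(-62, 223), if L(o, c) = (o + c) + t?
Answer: 47581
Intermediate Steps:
t = -10400 (t = -160*65 = -10400)
L(o, c) = -10400 + c + o (L(o, c) = (o + c) - 10400 = (c + o) - 10400 = -10400 + c + o)
37342 - L(-62, 223) = 37342 - (-10400 + 223 - 62) = 37342 - 1*(-10239) = 37342 + 10239 = 47581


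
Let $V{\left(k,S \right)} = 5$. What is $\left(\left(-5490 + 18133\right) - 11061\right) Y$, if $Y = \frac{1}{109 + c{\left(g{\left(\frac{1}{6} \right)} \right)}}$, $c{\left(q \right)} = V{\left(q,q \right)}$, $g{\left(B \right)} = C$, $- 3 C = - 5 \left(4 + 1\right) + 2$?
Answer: $\frac{791}{57} \approx 13.877$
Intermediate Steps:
$C = \frac{23}{3}$ ($C = - \frac{- 5 \left(4 + 1\right) + 2}{3} = - \frac{\left(-5\right) 5 + 2}{3} = - \frac{-25 + 2}{3} = \left(- \frac{1}{3}\right) \left(-23\right) = \frac{23}{3} \approx 7.6667$)
$g{\left(B \right)} = \frac{23}{3}$
$c{\left(q \right)} = 5$
$Y = \frac{1}{114}$ ($Y = \frac{1}{109 + 5} = \frac{1}{114} \approx 0.0087719$)
$\left(\left(-5490 + 18133\right) - 11061\right) Y = \left(\left(-5490 + 18133\right) - 11061\right) \frac{1}{114} = \left(12643 - 11061\right) \frac{1}{114} = 1582 \cdot \frac{1}{114} = \frac{791}{57}$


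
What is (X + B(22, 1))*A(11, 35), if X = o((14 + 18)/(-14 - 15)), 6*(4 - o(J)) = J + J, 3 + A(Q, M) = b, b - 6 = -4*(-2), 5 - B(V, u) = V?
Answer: -12089/87 ≈ -138.95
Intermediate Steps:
B(V, u) = 5 - V
b = 14 (b = 6 - 4*(-2) = 6 + 8 = 14)
A(Q, M) = 11 (A(Q, M) = -3 + 14 = 11)
o(J) = 4 - J/3 (o(J) = 4 - (J + J)/6 = 4 - J/3)
X = 380/87 (X = 4 - (14 + 18)/(3*(-14 - 15)) = 4 - 32/(3*(-29)) = 4 - 32*(-1)/(3*29) = 4 - ⅓*(-32/29) = 4 + 32/87 = 380/87 ≈ 4.3678)
(X + B(22, 1))*A(11, 35) = (380/87 + (5 - 1*22))*11 = (380/87 + (5 - 22))*11 = (380/87 - 17)*11 = -1099/87*11 = -12089/87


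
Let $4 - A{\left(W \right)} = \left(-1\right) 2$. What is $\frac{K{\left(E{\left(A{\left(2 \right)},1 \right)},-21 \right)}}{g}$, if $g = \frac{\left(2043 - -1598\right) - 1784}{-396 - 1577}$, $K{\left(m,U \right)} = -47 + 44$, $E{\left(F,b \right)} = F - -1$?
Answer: $\frac{1973}{619} \approx 3.1874$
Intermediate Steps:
$A{\left(W \right)} = 6$ ($A{\left(W \right)} = 4 - \left(-1\right) 2 = 4 - -2 = 4 + 2 = 6$)
$E{\left(F,b \right)} = 1 + F$ ($E{\left(F,b \right)} = F + 1 = 1 + F$)
$K{\left(m,U \right)} = -3$
$g = - \frac{1857}{1973}$ ($g = \frac{\left(2043 + 1598\right) - 1784}{-1973} = \left(3641 - 1784\right) \left(- \frac{1}{1973}\right) = 1857 \left(- \frac{1}{1973}\right) = - \frac{1857}{1973} \approx -0.94121$)
$\frac{K{\left(E{\left(A{\left(2 \right)},1 \right)},-21 \right)}}{g} = - \frac{3}{- \frac{1857}{1973}} = \left(-3\right) \left(- \frac{1973}{1857}\right) = \frac{1973}{619}$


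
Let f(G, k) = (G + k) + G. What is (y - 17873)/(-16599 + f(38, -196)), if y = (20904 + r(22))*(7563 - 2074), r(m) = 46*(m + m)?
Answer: -125833919/16719 ≈ -7526.4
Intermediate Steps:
r(m) = 92*m (r(m) = 46*(2*m) = 92*m)
f(G, k) = k + 2*G
y = 125851792 (y = (20904 + 92*22)*(7563 - 2074) = (20904 + 2024)*5489 = 22928*5489 = 125851792)
(y - 17873)/(-16599 + f(38, -196)) = (125851792 - 17873)/(-16599 + (-196 + 2*38)) = 125833919/(-16599 + (-196 + 76)) = 125833919/(-16599 - 120) = 125833919/(-16719) = 125833919*(-1/16719) = -125833919/16719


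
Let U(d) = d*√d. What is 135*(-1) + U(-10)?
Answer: -135 - 10*I*√10 ≈ -135.0 - 31.623*I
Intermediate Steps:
U(d) = d^(3/2)
135*(-1) + U(-10) = 135*(-1) + (-10)^(3/2) = -135 - 10*I*√10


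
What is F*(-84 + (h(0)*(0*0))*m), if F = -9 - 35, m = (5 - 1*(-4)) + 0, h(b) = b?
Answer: 3696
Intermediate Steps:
m = 9 (m = (5 + 4) + 0 = 9 + 0 = 9)
F = -44
F*(-84 + (h(0)*(0*0))*m) = -44*(-84 + (0*(0*0))*9) = -44*(-84 + (0*0)*9) = -44*(-84 + 0*9) = -44*(-84 + 0) = -44*(-84) = 3696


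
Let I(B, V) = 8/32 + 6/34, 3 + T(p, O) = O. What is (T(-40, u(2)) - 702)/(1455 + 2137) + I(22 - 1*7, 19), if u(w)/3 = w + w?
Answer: 14261/61064 ≈ 0.23354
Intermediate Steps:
u(w) = 6*w (u(w) = 3*(w + w) = 3*(2*w) = 6*w)
T(p, O) = -3 + O
I(B, V) = 29/68 (I(B, V) = 8*(1/32) + 6*(1/34) = ¼ + 3/17 = 29/68)
(T(-40, u(2)) - 702)/(1455 + 2137) + I(22 - 1*7, 19) = ((-3 + 6*2) - 702)/(1455 + 2137) + 29/68 = ((-3 + 12) - 702)/3592 + 29/68 = (9 - 702)*(1/3592) + 29/68 = -693*1/3592 + 29/68 = -693/3592 + 29/68 = 14261/61064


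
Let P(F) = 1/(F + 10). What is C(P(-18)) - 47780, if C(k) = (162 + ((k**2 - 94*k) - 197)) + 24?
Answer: -3057871/64 ≈ -47779.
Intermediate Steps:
P(F) = 1/(10 + F)
C(k) = -11 + k**2 - 94*k (C(k) = (162 + (-197 + k**2 - 94*k)) + 24 = (-35 + k**2 - 94*k) + 24 = -11 + k**2 - 94*k)
C(P(-18)) - 47780 = (-11 + (1/(10 - 18))**2 - 94/(10 - 18)) - 47780 = (-11 + (1/(-8))**2 - 94/(-8)) - 47780 = (-11 + (-1/8)**2 - 94*(-1/8)) - 47780 = (-11 + 1/64 + 47/4) - 47780 = 49/64 - 47780 = -3057871/64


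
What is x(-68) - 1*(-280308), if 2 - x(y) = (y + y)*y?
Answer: 271062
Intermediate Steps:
x(y) = 2 - 2*y² (x(y) = 2 - (y + y)*y = 2 - 2*y*y = 2 - 2*y²)
x(-68) - 1*(-280308) = (2 - 2*(-68)²) - 1*(-280308) = (2 - 2*4624) + 280308 = (2 - 9248) + 280308 = -9246 + 280308 = 271062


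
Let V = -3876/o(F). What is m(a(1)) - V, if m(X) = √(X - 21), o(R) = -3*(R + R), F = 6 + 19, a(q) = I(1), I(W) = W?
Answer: -646/25 + 2*I*√5 ≈ -25.84 + 4.4721*I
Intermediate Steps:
a(q) = 1
F = 25
o(R) = -6*R
m(X) = √(-21 + X)
V = 646/25 (V = -3876/((-6*25)) = -3876/(-150) = -3876*(-1/150) = 646/25 ≈ 25.840)
m(a(1)) - V = √(-21 + 1) - 1*646/25 = √(-20) - 646/25 = 2*I*√5 - 646/25 = -646/25 + 2*I*√5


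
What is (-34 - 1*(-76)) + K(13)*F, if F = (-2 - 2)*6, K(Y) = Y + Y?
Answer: -582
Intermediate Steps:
K(Y) = 2*Y
F = -24 (F = -4*6 = -24)
(-34 - 1*(-76)) + K(13)*F = (-34 - 1*(-76)) + (2*13)*(-24) = (-34 + 76) + 26*(-24) = 42 - 624 = -582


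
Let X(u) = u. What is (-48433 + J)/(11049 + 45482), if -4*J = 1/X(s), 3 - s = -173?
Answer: -34096833/39797824 ≈ -0.85675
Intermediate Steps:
s = 176 (s = 3 - 1*(-173) = 3 + 173 = 176)
J = -1/704 (J = -¼/176 = -¼*1/176 = -1/704 ≈ -0.0014205)
(-48433 + J)/(11049 + 45482) = (-48433 - 1/704)/(11049 + 45482) = -34096833/704/56531 = -34096833/704*1/56531 = -34096833/39797824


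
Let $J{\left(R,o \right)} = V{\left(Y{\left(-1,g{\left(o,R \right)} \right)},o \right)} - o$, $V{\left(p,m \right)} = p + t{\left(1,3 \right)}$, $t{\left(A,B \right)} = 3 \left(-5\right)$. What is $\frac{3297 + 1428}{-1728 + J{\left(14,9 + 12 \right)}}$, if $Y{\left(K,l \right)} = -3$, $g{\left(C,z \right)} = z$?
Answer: $- \frac{1575}{589} \approx -2.674$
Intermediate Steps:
$t{\left(A,B \right)} = -15$
$V{\left(p,m \right)} = -15 + p$ ($V{\left(p,m \right)} = p - 15 = -15 + p$)
$J{\left(R,o \right)} = -18 - o$ ($J{\left(R,o \right)} = \left(-15 - 3\right) - o = -18 - o$)
$\frac{3297 + 1428}{-1728 + J{\left(14,9 + 12 \right)}} = \frac{3297 + 1428}{-1728 - 39} = \frac{4725}{-1728 - 39} = \frac{4725}{-1767} = 4725 \left(- \frac{1}{1767}\right) = - \frac{1575}{589}$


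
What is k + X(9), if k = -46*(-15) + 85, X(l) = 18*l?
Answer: 937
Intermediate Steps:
k = 775 (k = 690 + 85 = 775)
k + X(9) = 775 + 18*9 = 775 + 162 = 937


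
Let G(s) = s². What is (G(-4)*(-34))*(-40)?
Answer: 21760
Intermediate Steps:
(G(-4)*(-34))*(-40) = ((-4)²*(-34))*(-40) = (16*(-34))*(-40) = -544*(-40) = 21760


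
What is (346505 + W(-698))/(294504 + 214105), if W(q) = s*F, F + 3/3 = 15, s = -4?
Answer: 346449/508609 ≈ 0.68117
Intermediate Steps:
F = 14 (F = -1 + 15 = 14)
W(q) = -56 (W(q) = -4*14 = -56)
(346505 + W(-698))/(294504 + 214105) = (346505 - 56)/(294504 + 214105) = 346449/508609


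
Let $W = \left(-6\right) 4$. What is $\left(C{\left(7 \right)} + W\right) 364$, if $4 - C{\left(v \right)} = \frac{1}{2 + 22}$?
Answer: $- \frac{43771}{6} \approx -7295.2$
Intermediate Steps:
$C{\left(v \right)} = \frac{95}{24}$ ($C{\left(v \right)} = 4 - \frac{1}{2 + 22} = 4 - \frac{1}{24} = \frac{95}{24}$)
$W = -24$
$\left(C{\left(7 \right)} + W\right) 364 = \left(\frac{95}{24} - 24\right) 364 = \left(- \frac{481}{24}\right) 364 = - \frac{43771}{6}$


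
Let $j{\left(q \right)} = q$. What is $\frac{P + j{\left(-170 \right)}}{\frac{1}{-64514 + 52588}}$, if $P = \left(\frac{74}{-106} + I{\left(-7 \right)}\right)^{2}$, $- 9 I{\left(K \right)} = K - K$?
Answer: $\frac{5678696086}{2809} \approx 2.0216 \cdot 10^{6}$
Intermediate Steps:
$I{\left(K \right)} = 0$ ($I{\left(K \right)} = - \frac{K - K}{9} = \left(- \frac{1}{9}\right) 0 = 0$)
$P = \frac{1369}{2809}$ ($P = \left(\frac{74}{-106} + 0\right)^{2} = \left(74 \left(- \frac{1}{106}\right) + 0\right)^{2} = \left(- \frac{37}{53} + 0\right)^{2} = \left(- \frac{37}{53}\right)^{2} = \frac{1369}{2809} \approx 0.48736$)
$\frac{P + j{\left(-170 \right)}}{\frac{1}{-64514 + 52588}} = \frac{\frac{1369}{2809} - 170}{\frac{1}{-64514 + 52588}} = - \frac{476161}{2809 \frac{1}{-11926}} = - \frac{476161}{2809 \left(- \frac{1}{11926}\right)} = \left(- \frac{476161}{2809}\right) \left(-11926\right) = \frac{5678696086}{2809}$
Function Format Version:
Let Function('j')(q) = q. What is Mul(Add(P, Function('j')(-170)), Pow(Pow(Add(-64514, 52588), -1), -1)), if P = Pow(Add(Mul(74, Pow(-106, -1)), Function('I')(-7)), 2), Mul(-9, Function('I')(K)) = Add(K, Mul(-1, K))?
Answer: Rational(5678696086, 2809) ≈ 2.0216e+6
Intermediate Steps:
Function('I')(K) = 0 (Function('I')(K) = Mul(Rational(-1, 9), Add(K, Mul(-1, K))) = Mul(Rational(-1, 9), 0) = 0)
P = Rational(1369, 2809) (P = Pow(Add(Mul(74, Pow(-106, -1)), 0), 2) = Pow(Add(Mul(74, Rational(-1, 106)), 0), 2) = Pow(Add(Rational(-37, 53), 0), 2) = Pow(Rational(-37, 53), 2) = Rational(1369, 2809) ≈ 0.48736)
Mul(Add(P, Function('j')(-170)), Pow(Pow(Add(-64514, 52588), -1), -1)) = Mul(Add(Rational(1369, 2809), -170), Pow(Pow(Add(-64514, 52588), -1), -1)) = Mul(Rational(-476161, 2809), Pow(Pow(-11926, -1), -1)) = Mul(Rational(-476161, 2809), Pow(Rational(-1, 11926), -1)) = Mul(Rational(-476161, 2809), -11926) = Rational(5678696086, 2809)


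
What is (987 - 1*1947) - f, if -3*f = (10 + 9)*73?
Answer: -1493/3 ≈ -497.67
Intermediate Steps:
f = -1387/3 (f = -(10 + 9)*73/3 = -19*73/3 = -⅓*1387 = -1387/3 ≈ -462.33)
(987 - 1*1947) - f = (987 - 1*1947) - 1*(-1387/3) = (987 - 1947) + 1387/3 = -960 + 1387/3 = -1493/3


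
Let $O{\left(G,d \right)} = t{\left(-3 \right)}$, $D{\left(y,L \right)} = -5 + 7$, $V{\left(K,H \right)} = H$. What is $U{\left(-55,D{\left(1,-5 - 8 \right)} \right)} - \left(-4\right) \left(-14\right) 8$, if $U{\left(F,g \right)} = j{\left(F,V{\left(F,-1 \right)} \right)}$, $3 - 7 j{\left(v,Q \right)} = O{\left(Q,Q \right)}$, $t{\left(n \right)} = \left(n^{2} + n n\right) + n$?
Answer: $- \frac{3148}{7} \approx -449.71$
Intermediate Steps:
$D{\left(y,L \right)} = 2$
$t{\left(n \right)} = n + 2 n^{2}$ ($t{\left(n \right)} = \left(n^{2} + n^{2}\right) + n = 2 n^{2} + n = n + 2 n^{2}$)
$O{\left(G,d \right)} = 15$ ($O{\left(G,d \right)} = - 3 \left(1 + 2 \left(-3\right)\right) = - 3 \left(1 - 6\right) = \left(-3\right) \left(-5\right) = 15$)
$j{\left(v,Q \right)} = - \frac{12}{7}$ ($j{\left(v,Q \right)} = \frac{3}{7} - \frac{15}{7} = - \frac{12}{7}$)
$U{\left(F,g \right)} = - \frac{12}{7}$
$U{\left(-55,D{\left(1,-5 - 8 \right)} \right)} - \left(-4\right) \left(-14\right) 8 = - \frac{12}{7} - \left(-4\right) \left(-14\right) 8 = - \frac{12}{7} - 56 \cdot 8 = - \frac{12}{7} - 448 = - \frac{3148}{7}$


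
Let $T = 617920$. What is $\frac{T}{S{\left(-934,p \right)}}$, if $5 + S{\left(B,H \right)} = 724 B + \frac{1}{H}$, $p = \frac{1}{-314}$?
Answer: $- \frac{123584}{135307} \approx -0.91336$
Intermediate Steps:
$p = - \frac{1}{314} \approx -0.0031847$
$S{\left(B,H \right)} = -5 + \frac{1}{H} + 724 B$ ($S{\left(B,H \right)} = -5 + \left(724 B + \frac{1}{H}\right) = -5 + \left(\frac{1}{H} + 724 B\right) = -5 + \frac{1}{H} + 724 B$)
$\frac{T}{S{\left(-934,p \right)}} = \frac{617920}{-5 + \frac{1}{- \frac{1}{314}} + 724 \left(-934\right)} = \frac{617920}{-5 - 314 - 676216} = \frac{617920}{-676535} = 617920 \left(- \frac{1}{676535}\right) = - \frac{123584}{135307}$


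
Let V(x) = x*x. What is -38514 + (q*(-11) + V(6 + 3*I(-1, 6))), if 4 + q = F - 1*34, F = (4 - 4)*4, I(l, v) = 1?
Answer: -38015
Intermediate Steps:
F = 0 (F = 0*4 = 0)
V(x) = x²
q = -38 (q = -4 + (0 - 1*34) = -4 + (0 - 34) = -4 - 34 = -38)
-38514 + (q*(-11) + V(6 + 3*I(-1, 6))) = -38514 + (-38*(-11) + (6 + 3*1)²) = -38514 + (418 + (6 + 3)²) = -38514 + (418 + 9²) = -38514 + (418 + 81) = -38514 + 499 = -38015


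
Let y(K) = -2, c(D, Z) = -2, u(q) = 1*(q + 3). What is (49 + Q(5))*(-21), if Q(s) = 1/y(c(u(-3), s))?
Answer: -2037/2 ≈ -1018.5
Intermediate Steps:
u(q) = 3 + q (u(q) = 1*(3 + q) = 3 + q)
Q(s) = -1/2 (Q(s) = 1/(-2) = -1/2)
(49 + Q(5))*(-21) = (49 - 1/2)*(-21) = (97/2)*(-21) = -2037/2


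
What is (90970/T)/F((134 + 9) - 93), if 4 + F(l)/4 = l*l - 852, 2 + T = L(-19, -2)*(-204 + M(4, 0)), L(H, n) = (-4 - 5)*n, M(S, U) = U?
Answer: -4135/1098192 ≈ -0.0037653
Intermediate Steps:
L(H, n) = -9*n
T = -3674 (T = -2 + (-9*(-2))*(-204 + 0) = -2 + 18*(-204) = -2 - 3672 = -3674)
F(l) = -3424 + 4*l² (F(l) = -16 + 4*(l*l - 852) = -16 + 4*(l² - 852) = -16 + 4*(-852 + l²) = -16 + (-3408 + 4*l²) = -3424 + 4*l²)
(90970/T)/F((134 + 9) - 93) = (90970/(-3674))/(-3424 + 4*((134 + 9) - 93)²) = (90970*(-1/3674))/(-3424 + 4*(143 - 93)²) = -4135/(167*(-3424 + 4*50²)) = -4135/(167*(-3424 + 4*2500)) = -4135/(167*(-3424 + 10000)) = -4135/167/6576 = -4135/167*1/6576 = -4135/1098192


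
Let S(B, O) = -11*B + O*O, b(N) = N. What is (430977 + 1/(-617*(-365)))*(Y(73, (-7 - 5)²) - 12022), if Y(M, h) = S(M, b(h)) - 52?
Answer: 762780199572674/225205 ≈ 3.3870e+9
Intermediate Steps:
S(B, O) = O² - 11*B (S(B, O) = -11*B + O² = O² - 11*B)
Y(M, h) = -52 + h² - 11*M (Y(M, h) = (h² - 11*M) - 52 = -52 + h² - 11*M)
(430977 + 1/(-617*(-365)))*(Y(73, (-7 - 5)²) - 12022) = (430977 + 1/(-617*(-365)))*((-52 + ((-7 - 5)²)² - 11*73) - 12022) = (430977 + 1/225205)*((-52 + ((-12)²)² - 803) - 12022) = (430977 + 1/225205)*((-52 + 144² - 803) - 12022) = 97058175286*((-52 + 20736 - 803) - 12022)/225205 = 97058175286*(19881 - 12022)/225205 = (97058175286/225205)*7859 = 762780199572674/225205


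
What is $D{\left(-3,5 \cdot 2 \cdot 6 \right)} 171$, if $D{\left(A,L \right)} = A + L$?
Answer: $9747$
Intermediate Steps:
$D{\left(-3,5 \cdot 2 \cdot 6 \right)} 171 = \left(-3 + 5 \cdot 2 \cdot 6\right) 171 = \left(-3 + 10 \cdot 6\right) 171 = \left(-3 + 60\right) 171 = 57 \cdot 171 = 9747$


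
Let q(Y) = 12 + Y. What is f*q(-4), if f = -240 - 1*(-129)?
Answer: -888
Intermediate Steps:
f = -111 (f = -240 + 129 = -111)
f*q(-4) = -111*(12 - 4) = -111*8 = -888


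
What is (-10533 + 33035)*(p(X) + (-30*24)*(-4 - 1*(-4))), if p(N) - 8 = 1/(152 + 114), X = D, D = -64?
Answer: 23953379/133 ≈ 1.8010e+5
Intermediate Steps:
X = -64
p(N) = 2129/266 (p(N) = 8 + 1/(152 + 114) = 8 + 1/266 = 2129/266)
(-10533 + 33035)*(p(X) + (-30*24)*(-4 - 1*(-4))) = (-10533 + 33035)*(2129/266 + (-30*24)*(-4 - 1*(-4))) = 22502*(2129/266 - 720*(-4 + 4)) = 22502*(2129/266 - 720*0) = 22502*(2129/266 + 0) = 22502*(2129/266) = 23953379/133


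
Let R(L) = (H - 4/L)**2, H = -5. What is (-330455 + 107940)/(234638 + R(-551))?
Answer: -67555776515/71243899439 ≈ -0.94823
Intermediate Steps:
R(L) = (-5 - 4/L)**2
(-330455 + 107940)/(234638 + R(-551)) = (-330455 + 107940)/(234638 + (4 + 5*(-551))**2/(-551)**2) = -222515/(234638 + (4 - 2755)**2/303601) = -222515/(234638 + (1/303601)*(-2751)**2) = -222515/(234638 + (1/303601)*7568001) = -222515/(234638 + 7568001/303601) = -222515/71243899439/303601 = -222515*303601/71243899439 = -67555776515/71243899439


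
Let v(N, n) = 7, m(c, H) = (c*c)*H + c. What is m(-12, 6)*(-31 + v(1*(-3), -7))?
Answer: -20448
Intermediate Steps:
m(c, H) = c + H*c² (m(c, H) = c²*H + c = H*c² + c = c + H*c²)
m(-12, 6)*(-31 + v(1*(-3), -7)) = (-12*(1 + 6*(-12)))*(-31 + 7) = -12*(1 - 72)*(-24) = -12*(-71)*(-24) = 852*(-24) = -20448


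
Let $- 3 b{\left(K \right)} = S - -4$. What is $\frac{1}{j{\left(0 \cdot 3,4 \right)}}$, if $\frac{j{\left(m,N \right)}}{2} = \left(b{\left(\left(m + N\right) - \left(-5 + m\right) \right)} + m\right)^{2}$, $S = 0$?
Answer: $\frac{9}{32} \approx 0.28125$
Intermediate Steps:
$b{\left(K \right)} = - \frac{4}{3}$ ($b{\left(K \right)} = - \frac{0 - -4}{3} = - \frac{0 + 4}{3} = \left(- \frac{1}{3}\right) 4 = - \frac{4}{3}$)
$j{\left(m,N \right)} = 2 \left(- \frac{4}{3} + m\right)^{2}$
$\frac{1}{j{\left(0 \cdot 3,4 \right)}} = \frac{1}{\frac{2}{9} \left(-4 + 3 \cdot 0 \cdot 3\right)^{2}} = \frac{1}{\frac{2}{9} \left(-4 + 3 \cdot 0\right)^{2}} = \frac{1}{\frac{2}{9} \left(-4 + 0\right)^{2}} = \frac{1}{\frac{2}{9} \left(-4\right)^{2}} = \frac{1}{\frac{2}{9} \cdot 16} = \frac{1}{\frac{32}{9}} = \frac{9}{32}$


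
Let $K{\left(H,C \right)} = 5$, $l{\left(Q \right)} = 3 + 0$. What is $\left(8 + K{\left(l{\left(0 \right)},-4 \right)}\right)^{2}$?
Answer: $169$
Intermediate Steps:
$l{\left(Q \right)} = 3$
$\left(8 + K{\left(l{\left(0 \right)},-4 \right)}\right)^{2} = \left(8 + 5\right)^{2} = 13^{2} = 169$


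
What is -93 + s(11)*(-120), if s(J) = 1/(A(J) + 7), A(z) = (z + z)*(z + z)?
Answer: -45783/491 ≈ -93.244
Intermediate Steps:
A(z) = 4*z**2 (A(z) = (2*z)*(2*z) = 4*z**2)
s(J) = 1/(7 + 4*J**2) (s(J) = 1/(4*J**2 + 7) = 1/(7 + 4*J**2))
-93 + s(11)*(-120) = -93 - 120/(7 + 4*11**2) = -93 - 120/(7 + 4*121) = -93 - 120/(7 + 484) = -93 - 120/491 = -45783/491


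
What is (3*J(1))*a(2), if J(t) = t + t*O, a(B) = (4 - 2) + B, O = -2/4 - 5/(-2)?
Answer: 36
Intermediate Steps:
O = 2 (O = -2*1/4 - 5*(-1/2) = -1/2 + 5/2 = 2)
a(B) = 2 + B
J(t) = 3*t (J(t) = t + t*2 = t + 2*t = 3*t)
(3*J(1))*a(2) = (3*(3*1))*(2 + 2) = (3*3)*4 = 9*4 = 36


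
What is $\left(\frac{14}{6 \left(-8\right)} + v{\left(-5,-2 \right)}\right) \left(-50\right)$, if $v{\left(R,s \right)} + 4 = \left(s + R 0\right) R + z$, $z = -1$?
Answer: $- \frac{2825}{12} \approx -235.42$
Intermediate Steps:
$v{\left(R,s \right)} = -5 + R s$ ($v{\left(R,s \right)} = -4 + \left(\left(s + R 0\right) R - 1\right) = -4 + \left(\left(s + 0\right) R - 1\right) = -4 + \left(s R - 1\right) = -4 + \left(R s - 1\right) = -4 + \left(-1 + R s\right) = -5 + R s$)
$\left(\frac{14}{6 \left(-8\right)} + v{\left(-5,-2 \right)}\right) \left(-50\right) = \left(\frac{14}{6 \left(-8\right)} - -5\right) \left(-50\right) = \left(\frac{14}{-48} + \left(-5 + 10\right)\right) \left(-50\right) = \left(14 \left(- \frac{1}{48}\right) + 5\right) \left(-50\right) = \left(- \frac{7}{24} + 5\right) \left(-50\right) = \frac{113}{24} \left(-50\right) = - \frac{2825}{12}$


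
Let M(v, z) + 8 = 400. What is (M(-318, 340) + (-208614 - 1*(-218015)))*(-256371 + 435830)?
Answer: 1757441987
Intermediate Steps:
M(v, z) = 392 (M(v, z) = -8 + 400 = 392)
(M(-318, 340) + (-208614 - 1*(-218015)))*(-256371 + 435830) = (392 + (-208614 - 1*(-218015)))*(-256371 + 435830) = (392 + (-208614 + 218015))*179459 = (392 + 9401)*179459 = 9793*179459 = 1757441987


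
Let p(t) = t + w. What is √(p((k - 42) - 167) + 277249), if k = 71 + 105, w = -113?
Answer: √277103 ≈ 526.41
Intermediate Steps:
k = 176
p(t) = -113 + t (p(t) = t - 113 = -113 + t)
√(p((k - 42) - 167) + 277249) = √((-113 + ((176 - 42) - 167)) + 277249) = √((-113 + (134 - 167)) + 277249) = √((-113 - 33) + 277249) = √(-146 + 277249) = √277103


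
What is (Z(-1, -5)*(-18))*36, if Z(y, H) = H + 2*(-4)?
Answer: 8424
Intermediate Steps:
Z(y, H) = -8 + H (Z(y, H) = H - 8 = -8 + H)
(Z(-1, -5)*(-18))*36 = ((-8 - 5)*(-18))*36 = -13*(-18)*36 = 234*36 = 8424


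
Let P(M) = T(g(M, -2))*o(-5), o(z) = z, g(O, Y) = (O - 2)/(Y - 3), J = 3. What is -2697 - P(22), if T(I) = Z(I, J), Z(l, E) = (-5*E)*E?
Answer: -2922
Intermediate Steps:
Z(l, E) = -5*E²
g(O, Y) = (-2 + O)/(-3 + Y)
T(I) = -45 (T(I) = -5*3² = -5*9 = -45)
P(M) = 225 (P(M) = -45*(-5) = 225)
-2697 - P(22) = -2697 - 1*225 = -2697 - 225 = -2922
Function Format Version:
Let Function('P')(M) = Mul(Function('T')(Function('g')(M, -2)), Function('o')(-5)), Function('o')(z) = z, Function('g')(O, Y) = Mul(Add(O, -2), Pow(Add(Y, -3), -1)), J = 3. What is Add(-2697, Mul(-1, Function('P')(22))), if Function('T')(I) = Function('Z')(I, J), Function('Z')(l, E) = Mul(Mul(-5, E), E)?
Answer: -2922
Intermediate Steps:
Function('Z')(l, E) = Mul(-5, Pow(E, 2))
Function('g')(O, Y) = Mul(Pow(Add(-3, Y), -1), Add(-2, O)) (Function('g')(O, Y) = Mul(Add(-2, O), Pow(Add(-3, Y), -1)) = Mul(Pow(Add(-3, Y), -1), Add(-2, O)))
Function('T')(I) = -45 (Function('T')(I) = Mul(-5, Pow(3, 2)) = Mul(-5, 9) = -45)
Function('P')(M) = 225 (Function('P')(M) = Mul(-45, -5) = 225)
Add(-2697, Mul(-1, Function('P')(22))) = Add(-2697, Mul(-1, 225)) = Add(-2697, -225) = -2922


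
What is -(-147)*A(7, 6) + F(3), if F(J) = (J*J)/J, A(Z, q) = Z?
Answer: 1032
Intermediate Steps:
F(J) = J (F(J) = J²/J = J)
-(-147)*A(7, 6) + F(3) = -(-147)*7 + 3 = -49*(-21) + 3 = 1029 + 3 = 1032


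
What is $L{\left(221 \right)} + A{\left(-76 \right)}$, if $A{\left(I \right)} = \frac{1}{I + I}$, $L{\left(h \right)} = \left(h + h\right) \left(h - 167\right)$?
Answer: $\frac{3627935}{152} \approx 23868.0$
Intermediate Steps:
$L{\left(h \right)} = 2 h \left(-167 + h\right)$
$A{\left(I \right)} = \frac{1}{2 I}$
$L{\left(221 \right)} + A{\left(-76 \right)} = 2 \cdot 221 \left(-167 + 221\right) + \frac{1}{2 \left(-76\right)} = 2 \cdot 221 \cdot 54 + \frac{1}{2} \left(- \frac{1}{76}\right) = 23868 - \frac{1}{152} = \frac{3627935}{152}$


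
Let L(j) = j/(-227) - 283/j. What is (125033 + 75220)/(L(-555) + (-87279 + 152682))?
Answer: 25228874205/8240169221 ≈ 3.0617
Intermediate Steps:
L(j) = -283/j - j/227 (L(j) = j*(-1/227) - 283/j = -j/227 - 283/j = -283/j - j/227)
(125033 + 75220)/(L(-555) + (-87279 + 152682)) = (125033 + 75220)/((-283/(-555) - 1/227*(-555)) + (-87279 + 152682)) = 200253/((-283*(-1/555) + 555/227) + 65403) = 200253/((283/555 + 555/227) + 65403) = 200253/(372266/125985 + 65403) = 200253/(8240169221/125985) = 200253*(125985/8240169221) = 25228874205/8240169221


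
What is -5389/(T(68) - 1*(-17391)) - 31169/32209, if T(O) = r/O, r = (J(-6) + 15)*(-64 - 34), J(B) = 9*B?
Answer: -24391132879/19106539845 ≈ -1.2766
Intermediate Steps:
r = 3822 (r = (9*(-6) + 15)*(-64 - 34) = (-54 + 15)*(-98) = -39*(-98) = 3822)
T(O) = 3822/O
-5389/(T(68) - 1*(-17391)) - 31169/32209 = -5389/(3822/68 - 1*(-17391)) - 31169/32209 = -5389/(3822*(1/68) + 17391) - 31169*1/32209 = -5389/(1911/34 + 17391) - 31169/32209 = -5389/593205/34 - 31169/32209 = -5389*34/593205 - 31169/32209 = -183226/593205 - 31169/32209 = -24391132879/19106539845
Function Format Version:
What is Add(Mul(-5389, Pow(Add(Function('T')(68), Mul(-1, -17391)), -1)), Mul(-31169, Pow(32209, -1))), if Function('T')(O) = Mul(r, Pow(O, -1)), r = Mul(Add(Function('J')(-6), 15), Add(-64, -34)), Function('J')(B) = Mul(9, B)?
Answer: Rational(-24391132879, 19106539845) ≈ -1.2766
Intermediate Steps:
r = 3822 (r = Mul(Add(Mul(9, -6), 15), Add(-64, -34)) = Mul(Add(-54, 15), -98) = Mul(-39, -98) = 3822)
Function('T')(O) = Mul(3822, Pow(O, -1))
Add(Mul(-5389, Pow(Add(Function('T')(68), Mul(-1, -17391)), -1)), Mul(-31169, Pow(32209, -1))) = Add(Mul(-5389, Pow(Add(Mul(3822, Pow(68, -1)), Mul(-1, -17391)), -1)), Mul(-31169, Pow(32209, -1))) = Add(Mul(-5389, Pow(Add(Mul(3822, Rational(1, 68)), 17391), -1)), Mul(-31169, Rational(1, 32209))) = Add(Mul(-5389, Pow(Add(Rational(1911, 34), 17391), -1)), Rational(-31169, 32209)) = Add(Mul(-5389, Pow(Rational(593205, 34), -1)), Rational(-31169, 32209)) = Add(Mul(-5389, Rational(34, 593205)), Rational(-31169, 32209)) = Add(Rational(-183226, 593205), Rational(-31169, 32209)) = Rational(-24391132879, 19106539845)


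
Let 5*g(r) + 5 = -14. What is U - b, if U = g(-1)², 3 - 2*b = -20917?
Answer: -261139/25 ≈ -10446.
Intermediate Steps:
b = 10460 (b = 3/2 - ½*(-20917) = 3/2 + 20917/2 = 10460)
g(r) = -19/5 (g(r) = -1 + (⅕)*(-14) = -1 - 14/5 = -19/5)
U = 361/25 (U = (-19/5)² = 361/25 ≈ 14.440)
U - b = 361/25 - 1*10460 = 361/25 - 10460 = -261139/25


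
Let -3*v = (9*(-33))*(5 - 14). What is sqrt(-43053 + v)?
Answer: 2*I*sqrt(10986) ≈ 209.63*I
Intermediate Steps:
v = -891 (v = -9*(-33)*(5 - 14)/3 = -(-99)*(-9) = -1/3*2673 = -891)
sqrt(-43053 + v) = sqrt(-43053 - 891) = sqrt(-43944) = 2*I*sqrt(10986)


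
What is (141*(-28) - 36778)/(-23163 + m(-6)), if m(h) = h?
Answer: 40726/23169 ≈ 1.7578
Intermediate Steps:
(141*(-28) - 36778)/(-23163 + m(-6)) = (141*(-28) - 36778)/(-23163 - 6) = (-3948 - 36778)/(-23169) = -40726*(-1/23169) = 40726/23169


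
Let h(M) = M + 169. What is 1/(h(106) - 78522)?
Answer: -1/78247 ≈ -1.2780e-5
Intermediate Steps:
h(M) = 169 + M
1/(h(106) - 78522) = 1/((169 + 106) - 78522) = 1/(275 - 78522) = 1/(-78247) = -1/78247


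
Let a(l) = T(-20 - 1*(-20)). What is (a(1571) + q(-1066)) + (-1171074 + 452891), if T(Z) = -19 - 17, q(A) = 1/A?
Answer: -765621455/1066 ≈ -7.1822e+5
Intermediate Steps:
T(Z) = -36
a(l) = -36
(a(1571) + q(-1066)) + (-1171074 + 452891) = (-36 + 1/(-1066)) + (-1171074 + 452891) = (-36 - 1/1066) - 718183 = -38377/1066 - 718183 = -765621455/1066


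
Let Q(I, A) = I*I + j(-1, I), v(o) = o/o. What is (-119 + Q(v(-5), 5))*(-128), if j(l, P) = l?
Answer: 15232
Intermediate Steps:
v(o) = 1
Q(I, A) = -1 + I² (Q(I, A) = I*I - 1 = I² - 1 = -1 + I²)
(-119 + Q(v(-5), 5))*(-128) = (-119 + (-1 + 1²))*(-128) = (-119 + (-1 + 1))*(-128) = (-119 + 0)*(-128) = -119*(-128) = 15232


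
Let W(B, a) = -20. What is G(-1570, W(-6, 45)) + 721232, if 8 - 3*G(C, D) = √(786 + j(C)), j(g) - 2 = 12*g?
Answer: 2163704/3 - 2*I*√4513/3 ≈ 7.2124e+5 - 44.786*I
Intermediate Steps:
j(g) = 2 + 12*g
G(C, D) = 8/3 - √(788 + 12*C)/3 (G(C, D) = 8/3 - √(786 + (2 + 12*C))/3 = 8/3 - √(788 + 12*C)/3)
G(-1570, W(-6, 45)) + 721232 = (8/3 - 2*√(197 + 3*(-1570))/3) + 721232 = (8/3 - 2*√(197 - 4710)/3) + 721232 = (8/3 - 2*I*√4513/3) + 721232 = 2163704/3 - 2*I*√4513/3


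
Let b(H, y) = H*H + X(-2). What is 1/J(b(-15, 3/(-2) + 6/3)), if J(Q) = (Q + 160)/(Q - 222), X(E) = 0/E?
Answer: 3/385 ≈ 0.0077922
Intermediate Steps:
X(E) = 0
b(H, y) = H² (b(H, y) = H*H + 0 = H² + 0 = H²)
J(Q) = (160 + Q)/(-222 + Q)
1/J(b(-15, 3/(-2) + 6/3)) = 1/((160 + (-15)²)/(-222 + (-15)²)) = 1/((160 + 225)/(-222 + 225)) = 1/(385/3) = 3/385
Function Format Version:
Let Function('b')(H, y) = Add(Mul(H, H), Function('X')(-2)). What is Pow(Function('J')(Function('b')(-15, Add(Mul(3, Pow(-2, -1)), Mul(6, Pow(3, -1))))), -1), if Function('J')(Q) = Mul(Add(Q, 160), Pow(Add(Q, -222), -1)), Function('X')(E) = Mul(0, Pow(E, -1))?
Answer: Rational(3, 385) ≈ 0.0077922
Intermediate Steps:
Function('X')(E) = 0
Function('b')(H, y) = Pow(H, 2) (Function('b')(H, y) = Add(Mul(H, H), 0) = Add(Pow(H, 2), 0) = Pow(H, 2))
Function('J')(Q) = Mul(Pow(Add(-222, Q), -1), Add(160, Q)) (Function('J')(Q) = Mul(Add(160, Q), Pow(Add(-222, Q), -1)) = Mul(Pow(Add(-222, Q), -1), Add(160, Q)))
Pow(Function('J')(Function('b')(-15, Add(Mul(3, Pow(-2, -1)), Mul(6, Pow(3, -1))))), -1) = Pow(Mul(Pow(Add(-222, Pow(-15, 2)), -1), Add(160, Pow(-15, 2))), -1) = Pow(Mul(Pow(Add(-222, 225), -1), Add(160, 225)), -1) = Pow(Mul(Pow(3, -1), 385), -1) = Pow(Mul(Rational(1, 3), 385), -1) = Pow(Rational(385, 3), -1) = Rational(3, 385)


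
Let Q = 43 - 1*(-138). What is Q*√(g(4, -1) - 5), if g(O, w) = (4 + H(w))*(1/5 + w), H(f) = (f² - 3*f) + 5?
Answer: 181*I*√385/5 ≈ 710.29*I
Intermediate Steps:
H(f) = 5 + f² - 3*f
g(O, w) = (⅕ + w)*(9 + w² - 3*w) (g(O, w) = (4 + (5 + w² - 3*w))*(1/5 + w) = (9 + w² - 3*w)*(⅕ + w) = (⅕ + w)*(9 + w² - 3*w))
Q = 181 (Q = 43 + 138 = 181)
Q*√(g(4, -1) - 5) = 181*√((9/5 + (-1)³ - 14/5*(-1)² + (42/5)*(-1)) - 5) = 181*√((9/5 - 1 - 14/5*1 - 42/5) - 5) = 181*√((9/5 - 1 - 14/5 - 42/5) - 5) = 181*√(-52/5 - 5) = 181*√(-77/5) = 181*(I*√385/5) = 181*I*√385/5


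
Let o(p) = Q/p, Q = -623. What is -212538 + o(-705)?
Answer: -149838667/705 ≈ -2.1254e+5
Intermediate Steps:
o(p) = -623/p
-212538 + o(-705) = -212538 - 623/(-705) = -212538 - 623*(-1/705) = -212538 + 623/705 = -149838667/705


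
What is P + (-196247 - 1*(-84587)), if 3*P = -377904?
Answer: -237628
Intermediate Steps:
P = -125968 (P = (⅓)*(-377904) = -125968)
P + (-196247 - 1*(-84587)) = -125968 + (-196247 - 1*(-84587)) = -125968 + (-196247 + 84587) = -125968 - 111660 = -237628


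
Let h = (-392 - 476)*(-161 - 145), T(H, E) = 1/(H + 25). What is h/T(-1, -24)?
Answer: 6374592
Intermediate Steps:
T(H, E) = 1/(25 + H)
h = 265608 (h = -868*(-306) = 265608)
h/T(-1, -24) = 265608/(1/(25 - 1)) = 265608/(1/24) = 265608*24 = 6374592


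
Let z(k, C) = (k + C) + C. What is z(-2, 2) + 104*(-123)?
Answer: -12790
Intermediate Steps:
z(k, C) = k + 2*C (z(k, C) = (C + k) + C = k + 2*C)
z(-2, 2) + 104*(-123) = (-2 + 2*2) + 104*(-123) = (-2 + 4) - 12792 = 2 - 12792 = -12790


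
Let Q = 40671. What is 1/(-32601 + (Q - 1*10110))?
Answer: -1/2040 ≈ -0.00049020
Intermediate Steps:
1/(-32601 + (Q - 1*10110)) = 1/(-32601 + (40671 - 1*10110)) = 1/(-32601 + (40671 - 10110)) = 1/(-32601 + 30561) = 1/(-2040) = -1/2040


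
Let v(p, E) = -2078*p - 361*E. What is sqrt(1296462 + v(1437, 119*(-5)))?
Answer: I*sqrt(1474829) ≈ 1214.4*I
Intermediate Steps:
sqrt(1296462 + v(1437, 119*(-5))) = sqrt(1296462 + (-2078*1437 - 42959*(-5))) = sqrt(1296462 + (-2986086 - 361*(-595))) = sqrt(1296462 + (-2986086 + 214795)) = sqrt(1296462 - 2771291) = sqrt(-1474829) = I*sqrt(1474829)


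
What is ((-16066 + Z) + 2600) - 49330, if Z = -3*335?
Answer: -63801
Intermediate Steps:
Z = -1005
((-16066 + Z) + 2600) - 49330 = ((-16066 - 1005) + 2600) - 49330 = (-17071 + 2600) - 49330 = -14471 - 49330 = -63801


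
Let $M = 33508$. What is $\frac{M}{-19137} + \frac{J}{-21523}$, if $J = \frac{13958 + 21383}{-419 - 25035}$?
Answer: $- \frac{18356562257819}{10484137360554} \approx -1.7509$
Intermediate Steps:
$J = - \frac{35341}{25454}$ ($J = \frac{35341}{-25454} = 35341 \left(- \frac{1}{25454}\right) = - \frac{35341}{25454} \approx -1.3884$)
$\frac{M}{-19137} + \frac{J}{-21523} = \frac{33508}{-19137} - \frac{35341}{25454 \left(-21523\right)} = 33508 \left(- \frac{1}{19137}\right) - - \frac{35341}{547846442} = - \frac{33508}{19137} + \frac{35341}{547846442} = - \frac{18356562257819}{10484137360554}$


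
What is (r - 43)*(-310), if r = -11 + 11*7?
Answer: -7130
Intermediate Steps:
r = 66 (r = -11 + 77 = 66)
(r - 43)*(-310) = (66 - 43)*(-310) = 23*(-310) = -7130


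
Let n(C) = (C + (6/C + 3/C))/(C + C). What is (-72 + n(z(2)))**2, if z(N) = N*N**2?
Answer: 83594449/16384 ≈ 5102.2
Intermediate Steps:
z(N) = N**3
n(C) = (C + 9/C)/(2*C) (n(C) = (C + 9/C)/((2*C)) = (C + 9/C)*(1/(2*C)) = (C + 9/C)/(2*C))
(-72 + n(z(2)))**2 = (-72 + (9 + (2**3)**2)/(2*(2**3)**2))**2 = (-72 + (1/2)*(9 + 8**2)/8**2)**2 = (-72 + (1/2)*(1/64)*(9 + 64))**2 = (-72 + (1/2)*(1/64)*73)**2 = (-72 + 73/128)**2 = (-9143/128)**2 = 83594449/16384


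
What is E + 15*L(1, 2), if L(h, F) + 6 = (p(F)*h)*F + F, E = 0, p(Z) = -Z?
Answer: -120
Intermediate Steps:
L(h, F) = -6 + F - h*F² (L(h, F) = -6 + (((-F)*h)*F + F) = -6 + ((-F*h)*F + F) = -6 + (-h*F² + F) = -6 + (F - h*F²) = -6 + F - h*F²)
E + 15*L(1, 2) = 0 + 15*(-6 + 2 - 1*1*2²) = 0 + 15*(-6 + 2 - 1*1*4) = 0 + 15*(-6 + 2 - 4) = 0 + 15*(-8) = 0 - 120 = -120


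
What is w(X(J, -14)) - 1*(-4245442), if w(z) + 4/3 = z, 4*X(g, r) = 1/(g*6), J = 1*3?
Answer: 305671729/72 ≈ 4.2454e+6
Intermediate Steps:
J = 3
X(g, r) = 1/(24*g) (X(g, r) = 1/(4*((g*6))) = 1/(4*((6*g))) = (1/(6*g))/4 = 1/(24*g))
w(z) = -4/3 + z
w(X(J, -14)) - 1*(-4245442) = (-4/3 + (1/24)/3) - 1*(-4245442) = (-4/3 + (1/24)*(⅓)) + 4245442 = (-4/3 + 1/72) + 4245442 = -95/72 + 4245442 = 305671729/72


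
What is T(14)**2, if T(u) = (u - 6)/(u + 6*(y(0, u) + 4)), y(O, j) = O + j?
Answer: 16/3721 ≈ 0.0042999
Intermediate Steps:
T(u) = (-6 + u)/(24 + 7*u) (T(u) = (u - 6)/(u + 6*((0 + u) + 4)) = (-6 + u)/(u + 6*(u + 4)) = (-6 + u)/(u + 6*(4 + u)) = (-6 + u)/(u + (24 + 6*u)) = (-6 + u)/(24 + 7*u))
T(14)**2 = ((-6 + 14)/(24 + 7*14))**2 = (8/(24 + 98))**2 = (8/122)**2 = ((1/122)*8)**2 = (4/61)**2 = 16/3721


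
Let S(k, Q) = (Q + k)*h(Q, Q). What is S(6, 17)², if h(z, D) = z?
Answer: 152881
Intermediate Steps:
S(k, Q) = Q*(Q + k) (S(k, Q) = (Q + k)*Q = Q*(Q + k))
S(6, 17)² = (17*(17 + 6))² = (17*23)² = 391² = 152881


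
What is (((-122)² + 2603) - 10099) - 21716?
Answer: -14328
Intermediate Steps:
(((-122)² + 2603) - 10099) - 21716 = ((14884 + 2603) - 10099) - 21716 = (17487 - 10099) - 21716 = 7388 - 21716 = -14328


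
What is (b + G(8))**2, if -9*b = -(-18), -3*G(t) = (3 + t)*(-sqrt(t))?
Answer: 1004/9 - 88*sqrt(2)/3 ≈ 70.072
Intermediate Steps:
G(t) = sqrt(t)*(3 + t)/3 (G(t) = -(3 + t)*(-sqrt(t))/3 = -(-1)*sqrt(t)*(3 + t)/3 = sqrt(t)*(3 + t)/3)
b = -2 (b = -(-2)*(-1*1) = -(-2)*(-1) = -1/9*18 = -2)
(b + G(8))**2 = (-2 + sqrt(8)*(3 + 8)/3)**2 = (-2 + (1/3)*(2*sqrt(2))*11)**2 = (-2 + 22*sqrt(2)/3)**2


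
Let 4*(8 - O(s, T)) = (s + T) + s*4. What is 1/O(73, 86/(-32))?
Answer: -64/5285 ≈ -0.012110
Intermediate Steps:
O(s, T) = 8 - 5*s/4 - T/4 (O(s, T) = 8 - ((s + T) + s*4)/4 = 8 - ((T + s) + 4*s)/4 = 8 - (T + 5*s)/4 = 8 + (-5*s/4 - T/4) = 8 - 5*s/4 - T/4)
1/O(73, 86/(-32)) = 1/(8 - 5/4*73 - 43/(2*(-32))) = 1/(8 - 365/4 - 43*(-1)/(2*32)) = 1/(8 - 365/4 - 1/4*(-43/16)) = 1/(8 - 365/4 + 43/64) = 1/(-5285/64) = -64/5285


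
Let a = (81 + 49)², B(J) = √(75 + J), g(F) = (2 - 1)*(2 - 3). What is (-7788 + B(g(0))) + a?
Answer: 9112 + √74 ≈ 9120.6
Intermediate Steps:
g(F) = -1 (g(F) = 1*(-1) = -1)
a = 16900 (a = 130² = 16900)
(-7788 + B(g(0))) + a = (-7788 + √(75 - 1)) + 16900 = (-7788 + √74) + 16900 = 9112 + √74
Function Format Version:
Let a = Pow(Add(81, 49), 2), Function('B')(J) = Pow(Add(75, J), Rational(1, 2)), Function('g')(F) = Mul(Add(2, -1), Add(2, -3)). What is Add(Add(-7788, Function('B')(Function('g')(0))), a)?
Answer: Add(9112, Pow(74, Rational(1, 2))) ≈ 9120.6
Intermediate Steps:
Function('g')(F) = -1 (Function('g')(F) = Mul(1, -1) = -1)
a = 16900 (a = Pow(130, 2) = 16900)
Add(Add(-7788, Function('B')(Function('g')(0))), a) = Add(Add(-7788, Pow(Add(75, -1), Rational(1, 2))), 16900) = Add(Add(-7788, Pow(74, Rational(1, 2))), 16900) = Add(9112, Pow(74, Rational(1, 2)))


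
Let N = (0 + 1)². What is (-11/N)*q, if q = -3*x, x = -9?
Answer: -297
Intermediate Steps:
q = 27 (q = -3*(-9) = 27)
N = 1 (N = 1² = 1)
(-11/N)*q = -11/1*27 = -11*1*27 = -11*27 = -297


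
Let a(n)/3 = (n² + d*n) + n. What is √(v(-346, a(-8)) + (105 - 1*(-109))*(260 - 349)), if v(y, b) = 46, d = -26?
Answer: 10*I*√190 ≈ 137.84*I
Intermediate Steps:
a(n) = -75*n + 3*n² (a(n) = 3*((n² - 26*n) + n) = 3*(n² - 25*n) = -75*n + 3*n²)
√(v(-346, a(-8)) + (105 - 1*(-109))*(260 - 349)) = √(46 + (105 - 1*(-109))*(260 - 349)) = √(46 + (105 + 109)*(-89)) = √(46 + 214*(-89)) = √(46 - 19046) = √(-19000) = 10*I*√190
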